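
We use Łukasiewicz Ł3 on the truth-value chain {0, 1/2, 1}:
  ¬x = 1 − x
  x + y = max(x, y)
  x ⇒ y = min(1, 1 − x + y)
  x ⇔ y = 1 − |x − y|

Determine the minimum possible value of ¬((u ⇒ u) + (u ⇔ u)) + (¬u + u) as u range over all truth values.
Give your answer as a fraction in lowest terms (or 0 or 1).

1/2

Take u = 1/2:
u ⇒ u = 1/2 ⇒ 1/2 = 1
u ⇔ u = 1/2 ⇔ 1/2 = 1
(u ⇒ u) + (u ⇔ u) = 1 + 1 = 1
¬((u ⇒ u) + (u ⇔ u)) = ¬1 = 0
¬u = ¬1/2 = 1/2
¬u + u = 1/2 + 1/2 = 1/2
¬((u ⇒ u) + (u ⇔ u)) + (¬u + u) = 0 + 1/2 = 1/2
No assignment yields a value below 1/2, so this is the minimum.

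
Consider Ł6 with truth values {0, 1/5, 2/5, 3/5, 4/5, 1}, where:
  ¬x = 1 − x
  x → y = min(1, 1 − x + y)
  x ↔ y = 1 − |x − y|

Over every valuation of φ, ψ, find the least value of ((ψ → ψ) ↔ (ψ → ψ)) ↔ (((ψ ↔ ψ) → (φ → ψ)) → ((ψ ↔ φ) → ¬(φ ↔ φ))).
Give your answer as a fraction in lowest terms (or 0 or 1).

Take φ = 0, ψ = 0:
ψ → ψ = 0 → 0 = 1
ψ → ψ = 0 → 0 = 1
(ψ → ψ) ↔ (ψ → ψ) = 1 ↔ 1 = 1
ψ ↔ ψ = 0 ↔ 0 = 1
φ → ψ = 0 → 0 = 1
(ψ ↔ ψ) → (φ → ψ) = 1 → 1 = 1
ψ ↔ φ = 0 ↔ 0 = 1
φ ↔ φ = 0 ↔ 0 = 1
¬(φ ↔ φ) = ¬1 = 0
(ψ ↔ φ) → ¬(φ ↔ φ) = 1 → 0 = 0
((ψ ↔ ψ) → (φ → ψ)) → ((ψ ↔ φ) → ¬(φ ↔ φ)) = 1 → 0 = 0
((ψ → ψ) ↔ (ψ → ψ)) ↔ (((ψ ↔ ψ) → (φ → ψ)) → ((ψ ↔ φ) → ¬(φ ↔ φ))) = 1 ↔ 0 = 0
No assignment yields a value below 0, so this is the minimum.

0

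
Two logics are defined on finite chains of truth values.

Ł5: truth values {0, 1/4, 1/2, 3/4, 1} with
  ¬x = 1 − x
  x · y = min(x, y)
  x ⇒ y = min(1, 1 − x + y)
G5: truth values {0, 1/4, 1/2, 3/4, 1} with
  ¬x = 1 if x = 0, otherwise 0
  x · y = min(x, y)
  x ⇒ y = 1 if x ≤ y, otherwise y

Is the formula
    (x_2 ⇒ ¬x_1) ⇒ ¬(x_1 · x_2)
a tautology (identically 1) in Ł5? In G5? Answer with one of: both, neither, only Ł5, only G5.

In Ł5: at x_1 = 1/4, x_2 = 1/4 the value is 3/4 — not a tautology.
In G5: every assignment gives 1 — tautology.

only G5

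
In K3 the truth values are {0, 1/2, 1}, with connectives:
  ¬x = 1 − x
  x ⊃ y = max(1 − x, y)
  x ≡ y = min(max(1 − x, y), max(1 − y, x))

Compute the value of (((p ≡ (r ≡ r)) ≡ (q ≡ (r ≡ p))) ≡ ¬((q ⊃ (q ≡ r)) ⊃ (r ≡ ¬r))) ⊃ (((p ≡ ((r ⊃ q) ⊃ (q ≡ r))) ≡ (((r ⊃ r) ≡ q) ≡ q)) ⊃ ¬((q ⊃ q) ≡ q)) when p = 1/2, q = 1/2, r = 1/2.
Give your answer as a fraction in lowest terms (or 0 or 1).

r ≡ r = 1/2 ≡ 1/2 = 1/2
p ≡ (r ≡ r) = 1/2 ≡ 1/2 = 1/2
r ≡ p = 1/2 ≡ 1/2 = 1/2
q ≡ (r ≡ p) = 1/2 ≡ 1/2 = 1/2
(p ≡ (r ≡ r)) ≡ (q ≡ (r ≡ p)) = 1/2 ≡ 1/2 = 1/2
q ≡ r = 1/2 ≡ 1/2 = 1/2
q ⊃ (q ≡ r) = 1/2 ⊃ 1/2 = 1/2
¬r = ¬1/2 = 1/2
r ≡ ¬r = 1/2 ≡ 1/2 = 1/2
(q ⊃ (q ≡ r)) ⊃ (r ≡ ¬r) = 1/2 ⊃ 1/2 = 1/2
¬((q ⊃ (q ≡ r)) ⊃ (r ≡ ¬r)) = ¬1/2 = 1/2
((p ≡ (r ≡ r)) ≡ (q ≡ (r ≡ p))) ≡ ¬((q ⊃ (q ≡ r)) ⊃ (r ≡ ¬r)) = 1/2 ≡ 1/2 = 1/2
r ⊃ q = 1/2 ⊃ 1/2 = 1/2
q ≡ r = 1/2 ≡ 1/2 = 1/2
(r ⊃ q) ⊃ (q ≡ r) = 1/2 ⊃ 1/2 = 1/2
p ≡ ((r ⊃ q) ⊃ (q ≡ r)) = 1/2 ≡ 1/2 = 1/2
r ⊃ r = 1/2 ⊃ 1/2 = 1/2
(r ⊃ r) ≡ q = 1/2 ≡ 1/2 = 1/2
((r ⊃ r) ≡ q) ≡ q = 1/2 ≡ 1/2 = 1/2
(p ≡ ((r ⊃ q) ⊃ (q ≡ r))) ≡ (((r ⊃ r) ≡ q) ≡ q) = 1/2 ≡ 1/2 = 1/2
q ⊃ q = 1/2 ⊃ 1/2 = 1/2
(q ⊃ q) ≡ q = 1/2 ≡ 1/2 = 1/2
¬((q ⊃ q) ≡ q) = ¬1/2 = 1/2
((p ≡ ((r ⊃ q) ⊃ (q ≡ r))) ≡ (((r ⊃ r) ≡ q) ≡ q)) ⊃ ¬((q ⊃ q) ≡ q) = 1/2 ⊃ 1/2 = 1/2
(((p ≡ (r ≡ r)) ≡ (q ≡ (r ≡ p))) ≡ ¬((q ⊃ (q ≡ r)) ⊃ (r ≡ ¬r))) ⊃ (((p ≡ ((r ⊃ q) ⊃ (q ≡ r))) ≡ (((r ⊃ r) ≡ q) ≡ q)) ⊃ ¬((q ⊃ q) ≡ q)) = 1/2 ⊃ 1/2 = 1/2

1/2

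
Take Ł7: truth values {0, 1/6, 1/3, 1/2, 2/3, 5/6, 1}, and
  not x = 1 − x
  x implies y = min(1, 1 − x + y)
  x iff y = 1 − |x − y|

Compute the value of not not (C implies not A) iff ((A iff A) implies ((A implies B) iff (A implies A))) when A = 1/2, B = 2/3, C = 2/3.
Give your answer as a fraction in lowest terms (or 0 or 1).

not A = not 1/2 = 1/2
C implies not A = 2/3 implies 1/2 = 5/6
not (C implies not A) = not 5/6 = 1/6
not not (C implies not A) = not 1/6 = 5/6
A iff A = 1/2 iff 1/2 = 1
A implies B = 1/2 implies 2/3 = 1
A implies A = 1/2 implies 1/2 = 1
(A implies B) iff (A implies A) = 1 iff 1 = 1
(A iff A) implies ((A implies B) iff (A implies A)) = 1 implies 1 = 1
not not (C implies not A) iff ((A iff A) implies ((A implies B) iff (A implies A))) = 5/6 iff 1 = 5/6

5/6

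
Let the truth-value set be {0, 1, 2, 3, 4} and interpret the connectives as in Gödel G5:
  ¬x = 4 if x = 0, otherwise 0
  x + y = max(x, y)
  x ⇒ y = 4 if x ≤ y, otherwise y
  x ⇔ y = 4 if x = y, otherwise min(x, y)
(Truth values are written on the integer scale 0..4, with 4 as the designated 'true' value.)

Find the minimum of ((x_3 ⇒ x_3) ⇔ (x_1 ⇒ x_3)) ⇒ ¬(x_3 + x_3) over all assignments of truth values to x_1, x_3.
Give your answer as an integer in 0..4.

Take x_1 = 0, x_3 = 1:
x_3 ⇒ x_3 = 1 ⇒ 1 = 4
x_1 ⇒ x_3 = 0 ⇒ 1 = 4
(x_3 ⇒ x_3) ⇔ (x_1 ⇒ x_3) = 4 ⇔ 4 = 4
x_3 + x_3 = 1 + 1 = 1
¬(x_3 + x_3) = ¬1 = 0
((x_3 ⇒ x_3) ⇔ (x_1 ⇒ x_3)) ⇒ ¬(x_3 + x_3) = 4 ⇒ 0 = 0
No assignment yields a value below 0, so this is the minimum.

0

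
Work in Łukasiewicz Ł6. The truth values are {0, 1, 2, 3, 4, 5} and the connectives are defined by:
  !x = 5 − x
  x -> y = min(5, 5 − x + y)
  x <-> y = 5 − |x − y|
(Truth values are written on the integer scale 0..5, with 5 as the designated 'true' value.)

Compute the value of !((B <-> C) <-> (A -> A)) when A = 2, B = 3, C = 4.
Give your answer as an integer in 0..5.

B <-> C = 3 <-> 4 = 4
A -> A = 2 -> 2 = 5
(B <-> C) <-> (A -> A) = 4 <-> 5 = 4
!((B <-> C) <-> (A -> A)) = !4 = 1

1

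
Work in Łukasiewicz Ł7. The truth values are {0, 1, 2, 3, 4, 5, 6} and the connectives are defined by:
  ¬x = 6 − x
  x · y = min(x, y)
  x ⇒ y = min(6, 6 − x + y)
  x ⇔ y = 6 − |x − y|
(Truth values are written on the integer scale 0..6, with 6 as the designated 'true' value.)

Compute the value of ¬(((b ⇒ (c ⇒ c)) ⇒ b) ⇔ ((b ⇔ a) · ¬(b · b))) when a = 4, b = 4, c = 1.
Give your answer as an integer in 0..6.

c ⇒ c = 1 ⇒ 1 = 6
b ⇒ (c ⇒ c) = 4 ⇒ 6 = 6
(b ⇒ (c ⇒ c)) ⇒ b = 6 ⇒ 4 = 4
b ⇔ a = 4 ⇔ 4 = 6
b · b = 4 · 4 = 4
¬(b · b) = ¬4 = 2
(b ⇔ a) · ¬(b · b) = 6 · 2 = 2
((b ⇒ (c ⇒ c)) ⇒ b) ⇔ ((b ⇔ a) · ¬(b · b)) = 4 ⇔ 2 = 4
¬(((b ⇒ (c ⇒ c)) ⇒ b) ⇔ ((b ⇔ a) · ¬(b · b))) = ¬4 = 2

2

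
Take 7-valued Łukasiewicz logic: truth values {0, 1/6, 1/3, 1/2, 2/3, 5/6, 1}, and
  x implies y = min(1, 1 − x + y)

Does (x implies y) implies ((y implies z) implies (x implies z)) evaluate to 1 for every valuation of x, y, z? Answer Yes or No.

At x = 1/2, y = 1/2, z = 2/3, for instance:
x implies y = 1/2 implies 1/2 = 1
y implies z = 1/2 implies 2/3 = 1
x implies z = 1/2 implies 2/3 = 1
(y implies z) implies (x implies z) = 1 implies 1 = 1
(x implies y) implies ((y implies z) implies (x implies z)) = 1 implies 1 = 1
and checking the remaining 342 assignments likewise gives ≥ 1 in every case.

Yes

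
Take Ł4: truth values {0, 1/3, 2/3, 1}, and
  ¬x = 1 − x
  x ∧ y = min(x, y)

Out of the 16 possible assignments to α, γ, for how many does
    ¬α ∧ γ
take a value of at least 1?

α = 0, γ = 0 ↦ 0  <
α = 0, γ = 1/3 ↦ 1/3  <
α = 0, γ = 2/3 ↦ 2/3  <
α = 0, γ = 1 ↦ 1  ≥
α = 1/3, γ = 0 ↦ 0  <
α = 1/3, γ = 1/3 ↦ 1/3  <
α = 1/3, γ = 2/3 ↦ 2/3  <
α = 1/3, γ = 1 ↦ 2/3  <
α = 2/3, γ = 0 ↦ 0  <
α = 2/3, γ = 1/3 ↦ 1/3  <
α = 2/3, γ = 2/3 ↦ 1/3  <
α = 2/3, γ = 1 ↦ 1/3  <
α = 1, γ = 0 ↦ 0  <
α = 1, γ = 1/3 ↦ 0  <
α = 1, γ = 2/3 ↦ 0  <
α = 1, γ = 1 ↦ 0  <
So 1 of the 16 assignments meets the threshold.

1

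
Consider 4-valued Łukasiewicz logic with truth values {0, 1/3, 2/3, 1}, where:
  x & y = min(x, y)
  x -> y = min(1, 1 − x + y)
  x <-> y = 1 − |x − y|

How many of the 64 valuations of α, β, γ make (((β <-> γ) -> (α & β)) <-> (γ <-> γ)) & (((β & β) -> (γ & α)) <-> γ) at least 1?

value 1: 19 assignments (counts)
value 2/3: 21 assignments
value 1/3: 17 assignments
value 0: 7 assignments
So 19 of the 64 assignments meet the threshold.

19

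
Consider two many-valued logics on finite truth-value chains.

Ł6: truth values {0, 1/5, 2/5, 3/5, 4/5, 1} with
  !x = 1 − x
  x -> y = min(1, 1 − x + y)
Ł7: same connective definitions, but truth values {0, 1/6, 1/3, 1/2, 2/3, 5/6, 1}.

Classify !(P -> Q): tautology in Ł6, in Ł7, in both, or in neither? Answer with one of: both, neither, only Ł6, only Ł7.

neither

In Ł6: at P = 0, Q = 0 the value is 0 — not a tautology.
In Ł7: at P = 0, Q = 0 the value is 0 — not a tautology.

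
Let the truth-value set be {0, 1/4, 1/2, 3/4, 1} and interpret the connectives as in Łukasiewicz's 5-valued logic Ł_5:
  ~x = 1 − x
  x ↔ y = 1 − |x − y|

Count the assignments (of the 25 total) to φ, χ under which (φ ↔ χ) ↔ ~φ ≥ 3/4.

14

value 1: 7 assignments (counts)
value 3/4: 7 assignments (counts)
value 1/2: 6 assignments
value 1/4: 3 assignments
value 0: 2 assignments
So 14 of the 25 assignments meet the threshold.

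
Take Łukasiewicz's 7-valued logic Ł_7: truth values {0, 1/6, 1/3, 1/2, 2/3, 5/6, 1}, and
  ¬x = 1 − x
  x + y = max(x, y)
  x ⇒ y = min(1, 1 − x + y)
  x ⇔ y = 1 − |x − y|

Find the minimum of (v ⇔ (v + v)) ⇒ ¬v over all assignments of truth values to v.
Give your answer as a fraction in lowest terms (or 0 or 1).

Take v = 1:
v + v = 1 + 1 = 1
v ⇔ (v + v) = 1 ⇔ 1 = 1
¬v = ¬1 = 0
(v ⇔ (v + v)) ⇒ ¬v = 1 ⇒ 0 = 0
No assignment yields a value below 0, so this is the minimum.

0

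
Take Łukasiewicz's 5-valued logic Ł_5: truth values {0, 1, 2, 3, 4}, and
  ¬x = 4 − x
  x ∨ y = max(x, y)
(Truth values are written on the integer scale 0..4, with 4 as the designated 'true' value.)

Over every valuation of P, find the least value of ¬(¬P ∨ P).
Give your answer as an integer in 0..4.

0

Take P = 0:
¬P = ¬0 = 4
¬P ∨ P = 4 ∨ 0 = 4
¬(¬P ∨ P) = ¬4 = 0
No assignment yields a value below 0, so this is the minimum.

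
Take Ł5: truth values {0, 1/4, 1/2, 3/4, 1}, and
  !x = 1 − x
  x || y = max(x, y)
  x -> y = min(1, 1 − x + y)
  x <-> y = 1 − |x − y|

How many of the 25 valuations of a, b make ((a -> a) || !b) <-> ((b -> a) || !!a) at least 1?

value 1: 15 assignments (counts)
value 3/4: 4 assignments
value 1/2: 3 assignments
value 1/4: 2 assignments
value 0: 1 assignment
So 15 of the 25 assignments meet the threshold.

15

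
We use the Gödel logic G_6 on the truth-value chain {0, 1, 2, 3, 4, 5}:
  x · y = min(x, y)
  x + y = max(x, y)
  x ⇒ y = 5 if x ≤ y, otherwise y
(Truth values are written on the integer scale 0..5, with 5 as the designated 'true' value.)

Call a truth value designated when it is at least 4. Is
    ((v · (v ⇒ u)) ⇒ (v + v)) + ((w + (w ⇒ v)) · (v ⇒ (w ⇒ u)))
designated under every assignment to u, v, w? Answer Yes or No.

Yes

At u = 1, v = 0, w = 4, for instance:
v ⇒ u = 0 ⇒ 1 = 5
v · (v ⇒ u) = 0 · 5 = 0
v + v = 0 + 0 = 0
(v · (v ⇒ u)) ⇒ (v + v) = 0 ⇒ 0 = 5
w ⇒ v = 4 ⇒ 0 = 0
w + (w ⇒ v) = 4 + 0 = 4
w ⇒ u = 4 ⇒ 1 = 1
v ⇒ (w ⇒ u) = 0 ⇒ 1 = 5
(w + (w ⇒ v)) · (v ⇒ (w ⇒ u)) = 4 · 5 = 4
((v · (v ⇒ u)) ⇒ (v + v)) + ((w + (w ⇒ v)) · (v ⇒ (w ⇒ u))) = 5 + 4 = 5
and checking the remaining 215 assignments likewise gives ≥ 4 in every case.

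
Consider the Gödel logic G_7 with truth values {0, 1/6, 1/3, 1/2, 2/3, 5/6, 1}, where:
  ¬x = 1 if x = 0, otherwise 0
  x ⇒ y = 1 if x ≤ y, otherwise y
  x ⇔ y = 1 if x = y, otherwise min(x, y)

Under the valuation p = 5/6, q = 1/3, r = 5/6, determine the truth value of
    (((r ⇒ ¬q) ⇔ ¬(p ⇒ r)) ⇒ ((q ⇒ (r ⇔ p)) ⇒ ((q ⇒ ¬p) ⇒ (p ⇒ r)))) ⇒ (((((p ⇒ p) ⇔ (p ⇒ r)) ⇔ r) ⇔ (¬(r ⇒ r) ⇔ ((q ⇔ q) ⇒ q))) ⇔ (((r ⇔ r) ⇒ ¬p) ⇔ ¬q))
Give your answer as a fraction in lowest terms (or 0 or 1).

0

¬q = ¬1/3 = 0
r ⇒ ¬q = 5/6 ⇒ 0 = 0
p ⇒ r = 5/6 ⇒ 5/6 = 1
¬(p ⇒ r) = ¬1 = 0
(r ⇒ ¬q) ⇔ ¬(p ⇒ r) = 0 ⇔ 0 = 1
r ⇔ p = 5/6 ⇔ 5/6 = 1
q ⇒ (r ⇔ p) = 1/3 ⇒ 1 = 1
¬p = ¬5/6 = 0
q ⇒ ¬p = 1/3 ⇒ 0 = 0
p ⇒ r = 5/6 ⇒ 5/6 = 1
(q ⇒ ¬p) ⇒ (p ⇒ r) = 0 ⇒ 1 = 1
(q ⇒ (r ⇔ p)) ⇒ ((q ⇒ ¬p) ⇒ (p ⇒ r)) = 1 ⇒ 1 = 1
((r ⇒ ¬q) ⇔ ¬(p ⇒ r)) ⇒ ((q ⇒ (r ⇔ p)) ⇒ ((q ⇒ ¬p) ⇒ (p ⇒ r))) = 1 ⇒ 1 = 1
p ⇒ p = 5/6 ⇒ 5/6 = 1
p ⇒ r = 5/6 ⇒ 5/6 = 1
(p ⇒ p) ⇔ (p ⇒ r) = 1 ⇔ 1 = 1
((p ⇒ p) ⇔ (p ⇒ r)) ⇔ r = 1 ⇔ 5/6 = 5/6
r ⇒ r = 5/6 ⇒ 5/6 = 1
¬(r ⇒ r) = ¬1 = 0
q ⇔ q = 1/3 ⇔ 1/3 = 1
(q ⇔ q) ⇒ q = 1 ⇒ 1/3 = 1/3
¬(r ⇒ r) ⇔ ((q ⇔ q) ⇒ q) = 0 ⇔ 1/3 = 0
(((p ⇒ p) ⇔ (p ⇒ r)) ⇔ r) ⇔ (¬(r ⇒ r) ⇔ ((q ⇔ q) ⇒ q)) = 5/6 ⇔ 0 = 0
r ⇔ r = 5/6 ⇔ 5/6 = 1
¬p = ¬5/6 = 0
(r ⇔ r) ⇒ ¬p = 1 ⇒ 0 = 0
¬q = ¬1/3 = 0
((r ⇔ r) ⇒ ¬p) ⇔ ¬q = 0 ⇔ 0 = 1
((((p ⇒ p) ⇔ (p ⇒ r)) ⇔ r) ⇔ (¬(r ⇒ r) ⇔ ((q ⇔ q) ⇒ q))) ⇔ (((r ⇔ r) ⇒ ¬p) ⇔ ¬q) = 0 ⇔ 1 = 0
(((r ⇒ ¬q) ⇔ ¬(p ⇒ r)) ⇒ ((q ⇒ (r ⇔ p)) ⇒ ((q ⇒ ¬p) ⇒ (p ⇒ r)))) ⇒ (((((p ⇒ p) ⇔ (p ⇒ r)) ⇔ r) ⇔ (¬(r ⇒ r) ⇔ ((q ⇔ q) ⇒ q))) ⇔ (((r ⇔ r) ⇒ ¬p) ⇔ ¬q)) = 1 ⇒ 0 = 0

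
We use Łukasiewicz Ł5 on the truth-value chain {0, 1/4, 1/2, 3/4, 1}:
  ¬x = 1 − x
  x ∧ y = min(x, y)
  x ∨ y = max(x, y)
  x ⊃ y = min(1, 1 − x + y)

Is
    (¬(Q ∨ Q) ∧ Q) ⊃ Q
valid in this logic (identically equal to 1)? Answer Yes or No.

Yes

Q = 0 ↦ 1
Q = 1/4 ↦ 1
Q = 1/2 ↦ 1
Q = 3/4 ↦ 1
Q = 1 ↦ 1
Every assignment gives a value ≥ 1.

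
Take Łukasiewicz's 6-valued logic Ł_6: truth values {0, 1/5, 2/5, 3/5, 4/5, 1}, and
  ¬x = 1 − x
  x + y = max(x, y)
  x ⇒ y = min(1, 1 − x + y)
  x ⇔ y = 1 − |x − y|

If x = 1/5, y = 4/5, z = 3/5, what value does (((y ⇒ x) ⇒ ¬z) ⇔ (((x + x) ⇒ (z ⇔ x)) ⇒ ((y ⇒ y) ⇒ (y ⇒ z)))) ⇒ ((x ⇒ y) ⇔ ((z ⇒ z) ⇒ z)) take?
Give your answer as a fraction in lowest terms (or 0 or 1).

y ⇒ x = 4/5 ⇒ 1/5 = 2/5
¬z = ¬3/5 = 2/5
(y ⇒ x) ⇒ ¬z = 2/5 ⇒ 2/5 = 1
x + x = 1/5 + 1/5 = 1/5
z ⇔ x = 3/5 ⇔ 1/5 = 3/5
(x + x) ⇒ (z ⇔ x) = 1/5 ⇒ 3/5 = 1
y ⇒ y = 4/5 ⇒ 4/5 = 1
y ⇒ z = 4/5 ⇒ 3/5 = 4/5
(y ⇒ y) ⇒ (y ⇒ z) = 1 ⇒ 4/5 = 4/5
((x + x) ⇒ (z ⇔ x)) ⇒ ((y ⇒ y) ⇒ (y ⇒ z)) = 1 ⇒ 4/5 = 4/5
((y ⇒ x) ⇒ ¬z) ⇔ (((x + x) ⇒ (z ⇔ x)) ⇒ ((y ⇒ y) ⇒ (y ⇒ z))) = 1 ⇔ 4/5 = 4/5
x ⇒ y = 1/5 ⇒ 4/5 = 1
z ⇒ z = 3/5 ⇒ 3/5 = 1
(z ⇒ z) ⇒ z = 1 ⇒ 3/5 = 3/5
(x ⇒ y) ⇔ ((z ⇒ z) ⇒ z) = 1 ⇔ 3/5 = 3/5
(((y ⇒ x) ⇒ ¬z) ⇔ (((x + x) ⇒ (z ⇔ x)) ⇒ ((y ⇒ y) ⇒ (y ⇒ z)))) ⇒ ((x ⇒ y) ⇔ ((z ⇒ z) ⇒ z)) = 4/5 ⇒ 3/5 = 4/5

4/5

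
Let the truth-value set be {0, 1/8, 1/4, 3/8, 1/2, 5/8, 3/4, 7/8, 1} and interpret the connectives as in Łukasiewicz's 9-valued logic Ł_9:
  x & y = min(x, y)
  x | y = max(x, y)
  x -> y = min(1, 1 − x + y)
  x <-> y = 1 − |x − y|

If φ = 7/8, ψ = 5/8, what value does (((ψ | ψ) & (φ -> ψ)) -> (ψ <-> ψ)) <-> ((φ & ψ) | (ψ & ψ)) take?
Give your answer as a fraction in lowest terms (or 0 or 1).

ψ | ψ = 5/8 | 5/8 = 5/8
φ -> ψ = 7/8 -> 5/8 = 3/4
(ψ | ψ) & (φ -> ψ) = 5/8 & 3/4 = 5/8
ψ <-> ψ = 5/8 <-> 5/8 = 1
((ψ | ψ) & (φ -> ψ)) -> (ψ <-> ψ) = 5/8 -> 1 = 1
φ & ψ = 7/8 & 5/8 = 5/8
ψ & ψ = 5/8 & 5/8 = 5/8
(φ & ψ) | (ψ & ψ) = 5/8 | 5/8 = 5/8
(((ψ | ψ) & (φ -> ψ)) -> (ψ <-> ψ)) <-> ((φ & ψ) | (ψ & ψ)) = 1 <-> 5/8 = 5/8

5/8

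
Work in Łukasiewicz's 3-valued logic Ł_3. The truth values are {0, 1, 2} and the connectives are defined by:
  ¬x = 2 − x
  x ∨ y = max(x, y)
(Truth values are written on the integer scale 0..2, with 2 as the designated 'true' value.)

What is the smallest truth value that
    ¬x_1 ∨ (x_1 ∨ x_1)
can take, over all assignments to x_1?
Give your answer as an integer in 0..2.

Take x_1 = 1:
¬x_1 = ¬1 = 1
x_1 ∨ x_1 = 1 ∨ 1 = 1
¬x_1 ∨ (x_1 ∨ x_1) = 1 ∨ 1 = 1
No assignment yields a value below 1, so this is the minimum.

1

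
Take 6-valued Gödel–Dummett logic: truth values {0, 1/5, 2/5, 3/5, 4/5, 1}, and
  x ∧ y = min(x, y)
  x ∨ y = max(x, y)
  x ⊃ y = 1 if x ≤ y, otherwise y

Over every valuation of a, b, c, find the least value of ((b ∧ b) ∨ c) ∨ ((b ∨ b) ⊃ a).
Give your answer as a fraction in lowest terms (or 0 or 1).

1/5

Take a = 0, b = 1/5, c = 0:
b ∧ b = 1/5 ∧ 1/5 = 1/5
(b ∧ b) ∨ c = 1/5 ∨ 0 = 1/5
b ∨ b = 1/5 ∨ 1/5 = 1/5
(b ∨ b) ⊃ a = 1/5 ⊃ 0 = 0
((b ∧ b) ∨ c) ∨ ((b ∨ b) ⊃ a) = 1/5 ∨ 0 = 1/5
No assignment yields a value below 1/5, so this is the minimum.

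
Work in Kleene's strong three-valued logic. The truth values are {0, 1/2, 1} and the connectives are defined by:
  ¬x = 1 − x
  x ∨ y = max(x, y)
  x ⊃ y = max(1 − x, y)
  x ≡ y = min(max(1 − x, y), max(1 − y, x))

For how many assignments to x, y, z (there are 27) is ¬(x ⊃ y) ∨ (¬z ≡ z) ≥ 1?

value 1: 3 assignments (counts)
value 1/2: 14 assignments
value 0: 10 assignments
So 3 of the 27 assignments meet the threshold.

3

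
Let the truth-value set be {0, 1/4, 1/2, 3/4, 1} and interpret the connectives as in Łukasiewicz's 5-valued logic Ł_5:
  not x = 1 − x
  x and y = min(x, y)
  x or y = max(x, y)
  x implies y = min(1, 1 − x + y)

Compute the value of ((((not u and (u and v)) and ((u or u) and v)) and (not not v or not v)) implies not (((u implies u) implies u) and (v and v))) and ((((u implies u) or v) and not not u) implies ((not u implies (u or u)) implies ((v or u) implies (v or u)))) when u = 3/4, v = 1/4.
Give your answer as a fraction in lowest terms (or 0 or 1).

not u = not 3/4 = 1/4
u and v = 3/4 and 1/4 = 1/4
not u and (u and v) = 1/4 and 1/4 = 1/4
u or u = 3/4 or 3/4 = 3/4
(u or u) and v = 3/4 and 1/4 = 1/4
(not u and (u and v)) and ((u or u) and v) = 1/4 and 1/4 = 1/4
not v = not 1/4 = 3/4
not not v = not 3/4 = 1/4
not v = not 1/4 = 3/4
not not v or not v = 1/4 or 3/4 = 3/4
((not u and (u and v)) and ((u or u) and v)) and (not not v or not v) = 1/4 and 3/4 = 1/4
u implies u = 3/4 implies 3/4 = 1
(u implies u) implies u = 1 implies 3/4 = 3/4
v and v = 1/4 and 1/4 = 1/4
((u implies u) implies u) and (v and v) = 3/4 and 1/4 = 1/4
not (((u implies u) implies u) and (v and v)) = not 1/4 = 3/4
(((not u and (u and v)) and ((u or u) and v)) and (not not v or not v)) implies not (((u implies u) implies u) and (v and v)) = 1/4 implies 3/4 = 1
u implies u = 3/4 implies 3/4 = 1
(u implies u) or v = 1 or 1/4 = 1
not u = not 3/4 = 1/4
not not u = not 1/4 = 3/4
((u implies u) or v) and not not u = 1 and 3/4 = 3/4
not u = not 3/4 = 1/4
u or u = 3/4 or 3/4 = 3/4
not u implies (u or u) = 1/4 implies 3/4 = 1
v or u = 1/4 or 3/4 = 3/4
v or u = 1/4 or 3/4 = 3/4
(v or u) implies (v or u) = 3/4 implies 3/4 = 1
(not u implies (u or u)) implies ((v or u) implies (v or u)) = 1 implies 1 = 1
(((u implies u) or v) and not not u) implies ((not u implies (u or u)) implies ((v or u) implies (v or u))) = 3/4 implies 1 = 1
((((not u and (u and v)) and ((u or u) and v)) and (not not v or not v)) implies not (((u implies u) implies u) and (v and v))) and ((((u implies u) or v) and not not u) implies ((not u implies (u or u)) implies ((v or u) implies (v or u)))) = 1 and 1 = 1

1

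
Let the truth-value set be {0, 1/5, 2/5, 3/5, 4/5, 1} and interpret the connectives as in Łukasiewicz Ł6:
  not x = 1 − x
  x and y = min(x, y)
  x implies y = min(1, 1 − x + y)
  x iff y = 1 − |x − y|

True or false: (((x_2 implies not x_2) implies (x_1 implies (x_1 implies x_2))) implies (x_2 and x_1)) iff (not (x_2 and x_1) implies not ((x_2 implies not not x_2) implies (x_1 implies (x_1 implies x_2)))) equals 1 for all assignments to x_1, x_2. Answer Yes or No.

No

Counterexample: take x_1 = 1, x_2 = 3/5.
not x_2 = not 3/5 = 2/5
x_2 implies not x_2 = 3/5 implies 2/5 = 4/5
x_1 implies x_2 = 1 implies 3/5 = 3/5
x_1 implies (x_1 implies x_2) = 1 implies 3/5 = 3/5
(x_2 implies not x_2) implies (x_1 implies (x_1 implies x_2)) = 4/5 implies 3/5 = 4/5
x_2 and x_1 = 3/5 and 1 = 3/5
((x_2 implies not x_2) implies (x_1 implies (x_1 implies x_2))) implies (x_2 and x_1) = 4/5 implies 3/5 = 4/5
x_2 and x_1 = 3/5 and 1 = 3/5
not (x_2 and x_1) = not 3/5 = 2/5
not x_2 = not 3/5 = 2/5
not not x_2 = not 2/5 = 3/5
x_2 implies not not x_2 = 3/5 implies 3/5 = 1
x_1 implies x_2 = 1 implies 3/5 = 3/5
x_1 implies (x_1 implies x_2) = 1 implies 3/5 = 3/5
(x_2 implies not not x_2) implies (x_1 implies (x_1 implies x_2)) = 1 implies 3/5 = 3/5
not ((x_2 implies not not x_2) implies (x_1 implies (x_1 implies x_2))) = not 3/5 = 2/5
not (x_2 and x_1) implies not ((x_2 implies not not x_2) implies (x_1 implies (x_1 implies x_2))) = 2/5 implies 2/5 = 1
(((x_2 implies not x_2) implies (x_1 implies (x_1 implies x_2))) implies (x_2 and x_1)) iff (not (x_2 and x_1) implies not ((x_2 implies not not x_2) implies (x_1 implies (x_1 implies x_2)))) = 4/5 iff 1 = 4/5
This gives 4/5 ≠ 1.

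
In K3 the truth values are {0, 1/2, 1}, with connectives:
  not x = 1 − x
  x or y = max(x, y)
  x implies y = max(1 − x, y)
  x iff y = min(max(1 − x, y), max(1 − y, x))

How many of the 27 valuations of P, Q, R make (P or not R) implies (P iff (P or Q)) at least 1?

14

value 1: 14 assignments (counts)
value 1/2: 12 assignments
value 0: 1 assignment
So 14 of the 27 assignments meet the threshold.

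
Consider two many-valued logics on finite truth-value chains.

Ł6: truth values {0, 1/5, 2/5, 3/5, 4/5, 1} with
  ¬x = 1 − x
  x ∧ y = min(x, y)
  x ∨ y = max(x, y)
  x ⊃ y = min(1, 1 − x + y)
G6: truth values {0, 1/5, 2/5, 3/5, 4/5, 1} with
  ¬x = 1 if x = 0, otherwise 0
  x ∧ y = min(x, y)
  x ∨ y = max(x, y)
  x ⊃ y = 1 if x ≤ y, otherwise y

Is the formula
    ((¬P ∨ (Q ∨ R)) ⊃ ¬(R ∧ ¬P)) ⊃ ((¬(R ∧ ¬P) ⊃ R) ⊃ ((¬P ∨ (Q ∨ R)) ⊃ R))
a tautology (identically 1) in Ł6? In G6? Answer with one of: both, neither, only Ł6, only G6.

both

In Ł6: every assignment gives 1 — tautology.
In G6: every assignment gives 1 — tautology.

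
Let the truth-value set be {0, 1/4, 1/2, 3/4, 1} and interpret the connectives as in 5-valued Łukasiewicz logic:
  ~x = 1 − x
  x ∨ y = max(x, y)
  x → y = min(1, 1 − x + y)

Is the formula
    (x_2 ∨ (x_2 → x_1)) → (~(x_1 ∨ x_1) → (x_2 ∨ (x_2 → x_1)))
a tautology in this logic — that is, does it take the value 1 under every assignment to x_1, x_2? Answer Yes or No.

Yes

At x_1 = 3/4, x_2 = 1/4, for instance:
x_2 → x_1 = 1/4 → 3/4 = 1
x_2 ∨ (x_2 → x_1) = 1/4 ∨ 1 = 1
x_1 ∨ x_1 = 3/4 ∨ 3/4 = 3/4
~(x_1 ∨ x_1) = ~3/4 = 1/4
~(x_1 ∨ x_1) → (x_2 ∨ (x_2 → x_1)) = 1/4 → 1 = 1
(x_2 ∨ (x_2 → x_1)) → (~(x_1 ∨ x_1) → (x_2 ∨ (x_2 → x_1))) = 1 → 1 = 1
and checking the remaining 24 assignments likewise gives ≥ 1 in every case.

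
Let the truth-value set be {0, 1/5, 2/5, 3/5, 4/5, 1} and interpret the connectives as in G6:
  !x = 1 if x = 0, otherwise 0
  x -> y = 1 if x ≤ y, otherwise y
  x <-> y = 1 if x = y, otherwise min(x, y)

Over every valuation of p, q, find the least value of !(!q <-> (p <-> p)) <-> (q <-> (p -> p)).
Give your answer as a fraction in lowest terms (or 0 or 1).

1/5

Take p = 0, q = 1/5:
!q = !1/5 = 0
p <-> p = 0 <-> 0 = 1
!q <-> (p <-> p) = 0 <-> 1 = 0
!(!q <-> (p <-> p)) = !0 = 1
p -> p = 0 -> 0 = 1
q <-> (p -> p) = 1/5 <-> 1 = 1/5
!(!q <-> (p <-> p)) <-> (q <-> (p -> p)) = 1 <-> 1/5 = 1/5
No assignment yields a value below 1/5, so this is the minimum.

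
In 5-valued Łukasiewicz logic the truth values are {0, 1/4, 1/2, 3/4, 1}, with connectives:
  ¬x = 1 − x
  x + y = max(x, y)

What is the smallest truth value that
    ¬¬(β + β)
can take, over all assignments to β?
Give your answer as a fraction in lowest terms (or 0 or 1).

0

Take β = 0:
β + β = 0 + 0 = 0
¬(β + β) = ¬0 = 1
¬¬(β + β) = ¬1 = 0
No assignment yields a value below 0, so this is the minimum.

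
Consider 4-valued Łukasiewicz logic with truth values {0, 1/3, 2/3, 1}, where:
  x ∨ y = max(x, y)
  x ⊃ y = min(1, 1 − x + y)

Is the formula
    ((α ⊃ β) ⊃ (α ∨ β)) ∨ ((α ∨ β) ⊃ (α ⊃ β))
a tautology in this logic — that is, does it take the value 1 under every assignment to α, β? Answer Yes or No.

Yes

α = 0, β = 0 ↦ 1
α = 0, β = 1/3 ↦ 1
α = 0, β = 2/3 ↦ 1
α = 0, β = 1 ↦ 1
α = 1/3, β = 0 ↦ 1
α = 1/3, β = 1/3 ↦ 1
α = 1/3, β = 2/3 ↦ 1
α = 1/3, β = 1 ↦ 1
α = 2/3, β = 0 ↦ 1
α = 2/3, β = 1/3 ↦ 1
α = 2/3, β = 2/3 ↦ 1
α = 2/3, β = 1 ↦ 1
α = 1, β = 0 ↦ 1
α = 1, β = 1/3 ↦ 1
α = 1, β = 2/3 ↦ 1
α = 1, β = 1 ↦ 1
Every assignment gives a value ≥ 1.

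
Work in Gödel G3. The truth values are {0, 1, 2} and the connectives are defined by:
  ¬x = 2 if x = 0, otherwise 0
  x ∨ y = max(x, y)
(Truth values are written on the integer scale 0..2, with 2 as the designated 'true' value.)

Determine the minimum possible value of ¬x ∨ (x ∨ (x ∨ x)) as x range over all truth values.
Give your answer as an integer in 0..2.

1

Take x = 1:
¬x = ¬1 = 0
x ∨ x = 1 ∨ 1 = 1
x ∨ (x ∨ x) = 1 ∨ 1 = 1
¬x ∨ (x ∨ (x ∨ x)) = 0 ∨ 1 = 1
No assignment yields a value below 1, so this is the minimum.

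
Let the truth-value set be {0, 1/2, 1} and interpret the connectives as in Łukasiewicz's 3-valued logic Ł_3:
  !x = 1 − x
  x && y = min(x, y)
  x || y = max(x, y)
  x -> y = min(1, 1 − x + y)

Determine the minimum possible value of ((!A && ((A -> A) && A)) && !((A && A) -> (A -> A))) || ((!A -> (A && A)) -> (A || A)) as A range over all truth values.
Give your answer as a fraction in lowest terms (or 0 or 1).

1/2

Take A = 1/2:
!A = !1/2 = 1/2
A -> A = 1/2 -> 1/2 = 1
(A -> A) && A = 1 && 1/2 = 1/2
!A && ((A -> A) && A) = 1/2 && 1/2 = 1/2
A && A = 1/2 && 1/2 = 1/2
A -> A = 1/2 -> 1/2 = 1
(A && A) -> (A -> A) = 1/2 -> 1 = 1
!((A && A) -> (A -> A)) = !1 = 0
(!A && ((A -> A) && A)) && !((A && A) -> (A -> A)) = 1/2 && 0 = 0
!A = !1/2 = 1/2
A && A = 1/2 && 1/2 = 1/2
!A -> (A && A) = 1/2 -> 1/2 = 1
A || A = 1/2 || 1/2 = 1/2
(!A -> (A && A)) -> (A || A) = 1 -> 1/2 = 1/2
((!A && ((A -> A) && A)) && !((A && A) -> (A -> A))) || ((!A -> (A && A)) -> (A || A)) = 0 || 1/2 = 1/2
No assignment yields a value below 1/2, so this is the minimum.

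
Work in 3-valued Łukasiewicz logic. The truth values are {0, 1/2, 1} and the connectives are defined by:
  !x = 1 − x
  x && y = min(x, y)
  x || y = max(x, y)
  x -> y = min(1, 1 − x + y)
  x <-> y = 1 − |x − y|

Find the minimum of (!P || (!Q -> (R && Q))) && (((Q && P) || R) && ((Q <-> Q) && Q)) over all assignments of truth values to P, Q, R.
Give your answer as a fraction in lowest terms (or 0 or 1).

Take P = 0, Q = 0, R = 0:
!P = !0 = 1
!Q = !0 = 1
R && Q = 0 && 0 = 0
!Q -> (R && Q) = 1 -> 0 = 0
!P || (!Q -> (R && Q)) = 1 || 0 = 1
Q && P = 0 && 0 = 0
(Q && P) || R = 0 || 0 = 0
Q <-> Q = 0 <-> 0 = 1
(Q <-> Q) && Q = 1 && 0 = 0
((Q && P) || R) && ((Q <-> Q) && Q) = 0 && 0 = 0
(!P || (!Q -> (R && Q))) && (((Q && P) || R) && ((Q <-> Q) && Q)) = 1 && 0 = 0
No assignment yields a value below 0, so this is the minimum.

0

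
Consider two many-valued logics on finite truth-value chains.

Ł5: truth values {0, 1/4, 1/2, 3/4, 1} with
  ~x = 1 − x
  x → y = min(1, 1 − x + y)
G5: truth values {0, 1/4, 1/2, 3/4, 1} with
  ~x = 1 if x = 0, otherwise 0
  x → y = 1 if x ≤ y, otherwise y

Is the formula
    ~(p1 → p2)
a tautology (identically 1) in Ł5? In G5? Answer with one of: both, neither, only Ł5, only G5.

In Ł5: at p1 = 0, p2 = 0 the value is 0 — not a tautology.
In G5: at p1 = 0, p2 = 0 the value is 0 — not a tautology.

neither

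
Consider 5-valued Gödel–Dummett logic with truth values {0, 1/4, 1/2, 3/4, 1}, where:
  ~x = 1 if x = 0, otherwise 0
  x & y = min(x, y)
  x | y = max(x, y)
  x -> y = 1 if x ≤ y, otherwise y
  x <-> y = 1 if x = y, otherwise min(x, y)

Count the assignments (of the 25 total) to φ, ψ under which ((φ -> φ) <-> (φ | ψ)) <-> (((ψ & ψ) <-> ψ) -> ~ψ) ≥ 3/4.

2

value 1: 1 assignment (counts)
value 3/4: 1 assignment (counts)
value 1/2: 1 assignment
value 1/4: 1 assignment
value 0: 21 assignments
So 2 of the 25 assignments meet the threshold.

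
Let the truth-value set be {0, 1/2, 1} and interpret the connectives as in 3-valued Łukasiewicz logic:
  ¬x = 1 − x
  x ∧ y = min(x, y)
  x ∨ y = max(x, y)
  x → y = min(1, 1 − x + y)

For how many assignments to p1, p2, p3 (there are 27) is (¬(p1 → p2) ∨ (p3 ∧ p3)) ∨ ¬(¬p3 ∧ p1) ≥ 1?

value 1: 17 assignments (counts)
value 1/2: 9 assignments
value 0: 1 assignment
So 17 of the 27 assignments meet the threshold.

17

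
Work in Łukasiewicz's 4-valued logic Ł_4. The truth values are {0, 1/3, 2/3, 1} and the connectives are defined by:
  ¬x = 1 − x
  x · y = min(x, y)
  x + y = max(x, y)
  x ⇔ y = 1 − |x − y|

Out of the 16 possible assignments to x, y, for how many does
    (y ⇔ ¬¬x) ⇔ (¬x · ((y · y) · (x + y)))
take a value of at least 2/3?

x = 0, y = 0 ↦ 0  <
x = 0, y = 1/3 ↦ 2/3  ≥
x = 0, y = 2/3 ↦ 2/3  ≥
x = 0, y = 1 ↦ 0  <
x = 1/3, y = 0 ↦ 1/3  <
x = 1/3, y = 1/3 ↦ 1/3  <
x = 1/3, y = 2/3 ↦ 1  ≥
x = 1/3, y = 1 ↦ 2/3  ≥
x = 2/3, y = 0 ↦ 2/3  ≥
x = 2/3, y = 1/3 ↦ 2/3  ≥
x = 2/3, y = 2/3 ↦ 1/3  <
x = 2/3, y = 1 ↦ 2/3  ≥
x = 1, y = 0 ↦ 1  ≥
x = 1, y = 1/3 ↦ 2/3  ≥
x = 1, y = 2/3 ↦ 1/3  <
x = 1, y = 1 ↦ 0  <
So 9 of the 16 assignments meet the threshold.

9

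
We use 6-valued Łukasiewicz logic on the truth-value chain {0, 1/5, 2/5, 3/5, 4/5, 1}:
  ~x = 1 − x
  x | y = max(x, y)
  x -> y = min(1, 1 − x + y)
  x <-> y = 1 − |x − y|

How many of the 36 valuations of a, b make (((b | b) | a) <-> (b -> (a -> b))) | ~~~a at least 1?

value 1: 16 assignments (counts)
value 4/5: 12 assignments
value 3/5: 8 assignments
So 16 of the 36 assignments meet the threshold.

16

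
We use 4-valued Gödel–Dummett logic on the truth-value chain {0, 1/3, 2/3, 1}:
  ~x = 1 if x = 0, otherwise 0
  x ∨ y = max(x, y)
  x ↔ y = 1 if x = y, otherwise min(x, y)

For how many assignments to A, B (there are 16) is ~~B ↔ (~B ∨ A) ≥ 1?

3

A = 0, B = 0 ↦ 0  <
A = 0, B = 1/3 ↦ 0  <
A = 0, B = 2/3 ↦ 0  <
A = 0, B = 1 ↦ 0  <
A = 1/3, B = 0 ↦ 0  <
A = 1/3, B = 1/3 ↦ 1/3  <
A = 1/3, B = 2/3 ↦ 1/3  <
A = 1/3, B = 1 ↦ 1/3  <
A = 2/3, B = 0 ↦ 0  <
A = 2/3, B = 1/3 ↦ 2/3  <
A = 2/3, B = 2/3 ↦ 2/3  <
A = 2/3, B = 1 ↦ 2/3  <
A = 1, B = 0 ↦ 0  <
A = 1, B = 1/3 ↦ 1  ≥
A = 1, B = 2/3 ↦ 1  ≥
A = 1, B = 1 ↦ 1  ≥
So 3 of the 16 assignments meet the threshold.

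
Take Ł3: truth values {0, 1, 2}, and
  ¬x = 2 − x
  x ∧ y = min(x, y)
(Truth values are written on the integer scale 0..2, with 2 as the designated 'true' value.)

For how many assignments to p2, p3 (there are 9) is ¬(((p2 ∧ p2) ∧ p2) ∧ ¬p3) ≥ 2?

5

p2 = 0, p3 = 0 ↦ 2  ≥
p2 = 0, p3 = 1 ↦ 2  ≥
p2 = 0, p3 = 2 ↦ 2  ≥
p2 = 1, p3 = 0 ↦ 1  <
p2 = 1, p3 = 1 ↦ 1  <
p2 = 1, p3 = 2 ↦ 2  ≥
p2 = 2, p3 = 0 ↦ 0  <
p2 = 2, p3 = 1 ↦ 1  <
p2 = 2, p3 = 2 ↦ 2  ≥
So 5 of the 9 assignments meet the threshold.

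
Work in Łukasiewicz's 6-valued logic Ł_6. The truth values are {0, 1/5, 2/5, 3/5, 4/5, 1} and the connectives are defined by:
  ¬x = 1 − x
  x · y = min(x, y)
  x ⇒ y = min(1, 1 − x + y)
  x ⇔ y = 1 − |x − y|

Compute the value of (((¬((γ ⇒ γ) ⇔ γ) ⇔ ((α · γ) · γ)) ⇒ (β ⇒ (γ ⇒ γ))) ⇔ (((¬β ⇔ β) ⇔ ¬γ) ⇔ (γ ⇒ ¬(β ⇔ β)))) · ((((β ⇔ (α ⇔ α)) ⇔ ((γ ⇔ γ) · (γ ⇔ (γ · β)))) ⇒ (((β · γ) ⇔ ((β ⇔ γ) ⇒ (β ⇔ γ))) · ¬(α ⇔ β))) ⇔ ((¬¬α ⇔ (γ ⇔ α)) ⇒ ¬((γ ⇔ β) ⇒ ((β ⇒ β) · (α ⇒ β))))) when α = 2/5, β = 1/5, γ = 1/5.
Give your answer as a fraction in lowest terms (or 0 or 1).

3/5

γ ⇒ γ = 1/5 ⇒ 1/5 = 1
(γ ⇒ γ) ⇔ γ = 1 ⇔ 1/5 = 1/5
¬((γ ⇒ γ) ⇔ γ) = ¬1/5 = 4/5
α · γ = 2/5 · 1/5 = 1/5
(α · γ) · γ = 1/5 · 1/5 = 1/5
¬((γ ⇒ γ) ⇔ γ) ⇔ ((α · γ) · γ) = 4/5 ⇔ 1/5 = 2/5
γ ⇒ γ = 1/5 ⇒ 1/5 = 1
β ⇒ (γ ⇒ γ) = 1/5 ⇒ 1 = 1
(¬((γ ⇒ γ) ⇔ γ) ⇔ ((α · γ) · γ)) ⇒ (β ⇒ (γ ⇒ γ)) = 2/5 ⇒ 1 = 1
¬β = ¬1/5 = 4/5
¬β ⇔ β = 4/5 ⇔ 1/5 = 2/5
¬γ = ¬1/5 = 4/5
(¬β ⇔ β) ⇔ ¬γ = 2/5 ⇔ 4/5 = 3/5
β ⇔ β = 1/5 ⇔ 1/5 = 1
¬(β ⇔ β) = ¬1 = 0
γ ⇒ ¬(β ⇔ β) = 1/5 ⇒ 0 = 4/5
((¬β ⇔ β) ⇔ ¬γ) ⇔ (γ ⇒ ¬(β ⇔ β)) = 3/5 ⇔ 4/5 = 4/5
((¬((γ ⇒ γ) ⇔ γ) ⇔ ((α · γ) · γ)) ⇒ (β ⇒ (γ ⇒ γ))) ⇔ (((¬β ⇔ β) ⇔ ¬γ) ⇔ (γ ⇒ ¬(β ⇔ β))) = 1 ⇔ 4/5 = 4/5
α ⇔ α = 2/5 ⇔ 2/5 = 1
β ⇔ (α ⇔ α) = 1/5 ⇔ 1 = 1/5
γ ⇔ γ = 1/5 ⇔ 1/5 = 1
γ · β = 1/5 · 1/5 = 1/5
γ ⇔ (γ · β) = 1/5 ⇔ 1/5 = 1
(γ ⇔ γ) · (γ ⇔ (γ · β)) = 1 · 1 = 1
(β ⇔ (α ⇔ α)) ⇔ ((γ ⇔ γ) · (γ ⇔ (γ · β))) = 1/5 ⇔ 1 = 1/5
β · γ = 1/5 · 1/5 = 1/5
β ⇔ γ = 1/5 ⇔ 1/5 = 1
β ⇔ γ = 1/5 ⇔ 1/5 = 1
(β ⇔ γ) ⇒ (β ⇔ γ) = 1 ⇒ 1 = 1
(β · γ) ⇔ ((β ⇔ γ) ⇒ (β ⇔ γ)) = 1/5 ⇔ 1 = 1/5
α ⇔ β = 2/5 ⇔ 1/5 = 4/5
¬(α ⇔ β) = ¬4/5 = 1/5
((β · γ) ⇔ ((β ⇔ γ) ⇒ (β ⇔ γ))) · ¬(α ⇔ β) = 1/5 · 1/5 = 1/5
((β ⇔ (α ⇔ α)) ⇔ ((γ ⇔ γ) · (γ ⇔ (γ · β)))) ⇒ (((β · γ) ⇔ ((β ⇔ γ) ⇒ (β ⇔ γ))) · ¬(α ⇔ β)) = 1/5 ⇒ 1/5 = 1
¬α = ¬2/5 = 3/5
¬¬α = ¬3/5 = 2/5
γ ⇔ α = 1/5 ⇔ 2/5 = 4/5
¬¬α ⇔ (γ ⇔ α) = 2/5 ⇔ 4/5 = 3/5
γ ⇔ β = 1/5 ⇔ 1/5 = 1
β ⇒ β = 1/5 ⇒ 1/5 = 1
α ⇒ β = 2/5 ⇒ 1/5 = 4/5
(β ⇒ β) · (α ⇒ β) = 1 · 4/5 = 4/5
(γ ⇔ β) ⇒ ((β ⇒ β) · (α ⇒ β)) = 1 ⇒ 4/5 = 4/5
¬((γ ⇔ β) ⇒ ((β ⇒ β) · (α ⇒ β))) = ¬4/5 = 1/5
(¬¬α ⇔ (γ ⇔ α)) ⇒ ¬((γ ⇔ β) ⇒ ((β ⇒ β) · (α ⇒ β))) = 3/5 ⇒ 1/5 = 3/5
(((β ⇔ (α ⇔ α)) ⇔ ((γ ⇔ γ) · (γ ⇔ (γ · β)))) ⇒ (((β · γ) ⇔ ((β ⇔ γ) ⇒ (β ⇔ γ))) · ¬(α ⇔ β))) ⇔ ((¬¬α ⇔ (γ ⇔ α)) ⇒ ¬((γ ⇔ β) ⇒ ((β ⇒ β) · (α ⇒ β)))) = 1 ⇔ 3/5 = 3/5
(((¬((γ ⇒ γ) ⇔ γ) ⇔ ((α · γ) · γ)) ⇒ (β ⇒ (γ ⇒ γ))) ⇔ (((¬β ⇔ β) ⇔ ¬γ) ⇔ (γ ⇒ ¬(β ⇔ β)))) · ((((β ⇔ (α ⇔ α)) ⇔ ((γ ⇔ γ) · (γ ⇔ (γ · β)))) ⇒ (((β · γ) ⇔ ((β ⇔ γ) ⇒ (β ⇔ γ))) · ¬(α ⇔ β))) ⇔ ((¬¬α ⇔ (γ ⇔ α)) ⇒ ¬((γ ⇔ β) ⇒ ((β ⇒ β) · (α ⇒ β))))) = 4/5 · 3/5 = 3/5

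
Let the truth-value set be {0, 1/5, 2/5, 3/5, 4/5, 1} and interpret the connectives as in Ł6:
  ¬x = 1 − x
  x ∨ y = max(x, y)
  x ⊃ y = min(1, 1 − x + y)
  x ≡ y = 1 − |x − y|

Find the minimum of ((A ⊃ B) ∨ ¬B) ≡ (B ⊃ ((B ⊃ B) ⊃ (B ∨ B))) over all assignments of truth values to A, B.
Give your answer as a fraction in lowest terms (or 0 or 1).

3/5

Take A = 4/5, B = 2/5:
A ⊃ B = 4/5 ⊃ 2/5 = 3/5
¬B = ¬2/5 = 3/5
(A ⊃ B) ∨ ¬B = 3/5 ∨ 3/5 = 3/5
B ⊃ B = 2/5 ⊃ 2/5 = 1
B ∨ B = 2/5 ∨ 2/5 = 2/5
(B ⊃ B) ⊃ (B ∨ B) = 1 ⊃ 2/5 = 2/5
B ⊃ ((B ⊃ B) ⊃ (B ∨ B)) = 2/5 ⊃ 2/5 = 1
((A ⊃ B) ∨ ¬B) ≡ (B ⊃ ((B ⊃ B) ⊃ (B ∨ B))) = 3/5 ≡ 1 = 3/5
No assignment yields a value below 3/5, so this is the minimum.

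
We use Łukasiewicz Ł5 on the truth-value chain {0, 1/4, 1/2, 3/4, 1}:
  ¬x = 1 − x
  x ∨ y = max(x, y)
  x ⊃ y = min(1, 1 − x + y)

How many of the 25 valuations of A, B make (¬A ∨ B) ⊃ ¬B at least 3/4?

value 1: 12 assignments (counts)
value 3/4: 2 assignments (counts)
value 1/2: 5 assignments
value 1/4: 1 assignment
value 0: 5 assignments
So 14 of the 25 assignments meet the threshold.

14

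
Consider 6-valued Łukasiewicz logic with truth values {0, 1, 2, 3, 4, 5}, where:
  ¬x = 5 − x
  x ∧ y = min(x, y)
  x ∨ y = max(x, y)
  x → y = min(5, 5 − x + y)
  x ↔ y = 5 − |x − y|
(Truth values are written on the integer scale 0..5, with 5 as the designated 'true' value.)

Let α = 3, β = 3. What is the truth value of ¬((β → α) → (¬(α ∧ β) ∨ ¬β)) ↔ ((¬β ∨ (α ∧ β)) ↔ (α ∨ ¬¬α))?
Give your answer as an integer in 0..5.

β → α = 3 → 3 = 5
α ∧ β = 3 ∧ 3 = 3
¬(α ∧ β) = ¬3 = 2
¬β = ¬3 = 2
¬(α ∧ β) ∨ ¬β = 2 ∨ 2 = 2
(β → α) → (¬(α ∧ β) ∨ ¬β) = 5 → 2 = 2
¬((β → α) → (¬(α ∧ β) ∨ ¬β)) = ¬2 = 3
¬β = ¬3 = 2
α ∧ β = 3 ∧ 3 = 3
¬β ∨ (α ∧ β) = 2 ∨ 3 = 3
¬α = ¬3 = 2
¬¬α = ¬2 = 3
α ∨ ¬¬α = 3 ∨ 3 = 3
(¬β ∨ (α ∧ β)) ↔ (α ∨ ¬¬α) = 3 ↔ 3 = 5
¬((β → α) → (¬(α ∧ β) ∨ ¬β)) ↔ ((¬β ∨ (α ∧ β)) ↔ (α ∨ ¬¬α)) = 3 ↔ 5 = 3

3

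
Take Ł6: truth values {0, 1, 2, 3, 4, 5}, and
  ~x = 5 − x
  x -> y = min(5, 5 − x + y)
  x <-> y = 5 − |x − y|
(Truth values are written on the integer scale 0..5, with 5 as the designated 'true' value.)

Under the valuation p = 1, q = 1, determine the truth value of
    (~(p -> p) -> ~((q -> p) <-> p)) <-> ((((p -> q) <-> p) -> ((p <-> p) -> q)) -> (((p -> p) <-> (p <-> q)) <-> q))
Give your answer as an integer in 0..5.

1

p -> p = 1 -> 1 = 5
~(p -> p) = ~5 = 0
q -> p = 1 -> 1 = 5
(q -> p) <-> p = 5 <-> 1 = 1
~((q -> p) <-> p) = ~1 = 4
~(p -> p) -> ~((q -> p) <-> p) = 0 -> 4 = 5
p -> q = 1 -> 1 = 5
(p -> q) <-> p = 5 <-> 1 = 1
p <-> p = 1 <-> 1 = 5
(p <-> p) -> q = 5 -> 1 = 1
((p -> q) <-> p) -> ((p <-> p) -> q) = 1 -> 1 = 5
p -> p = 1 -> 1 = 5
p <-> q = 1 <-> 1 = 5
(p -> p) <-> (p <-> q) = 5 <-> 5 = 5
((p -> p) <-> (p <-> q)) <-> q = 5 <-> 1 = 1
(((p -> q) <-> p) -> ((p <-> p) -> q)) -> (((p -> p) <-> (p <-> q)) <-> q) = 5 -> 1 = 1
(~(p -> p) -> ~((q -> p) <-> p)) <-> ((((p -> q) <-> p) -> ((p <-> p) -> q)) -> (((p -> p) <-> (p <-> q)) <-> q)) = 5 <-> 1 = 1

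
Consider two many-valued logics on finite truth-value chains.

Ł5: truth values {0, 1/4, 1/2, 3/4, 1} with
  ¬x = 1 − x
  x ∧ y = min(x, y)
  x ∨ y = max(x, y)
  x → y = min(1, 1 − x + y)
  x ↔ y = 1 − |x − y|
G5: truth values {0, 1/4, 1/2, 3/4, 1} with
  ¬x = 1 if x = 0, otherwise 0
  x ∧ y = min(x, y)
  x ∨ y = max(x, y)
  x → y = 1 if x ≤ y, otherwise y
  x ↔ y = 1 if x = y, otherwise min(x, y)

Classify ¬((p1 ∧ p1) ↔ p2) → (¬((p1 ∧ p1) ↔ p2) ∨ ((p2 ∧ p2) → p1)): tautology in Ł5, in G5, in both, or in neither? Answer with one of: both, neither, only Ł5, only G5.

In Ł5: every assignment gives 1 — tautology.
In G5: every assignment gives 1 — tautology.

both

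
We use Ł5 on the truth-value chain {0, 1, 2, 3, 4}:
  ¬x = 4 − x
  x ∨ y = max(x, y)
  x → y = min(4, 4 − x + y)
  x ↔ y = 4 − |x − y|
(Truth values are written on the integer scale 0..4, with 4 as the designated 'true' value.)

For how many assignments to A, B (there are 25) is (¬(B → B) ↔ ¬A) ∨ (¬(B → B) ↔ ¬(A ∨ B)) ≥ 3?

value 4: 9 assignments (counts)
value 3: 7 assignments (counts)
value 2: 5 assignments
value 1: 3 assignments
value 0: 1 assignment
So 16 of the 25 assignments meet the threshold.

16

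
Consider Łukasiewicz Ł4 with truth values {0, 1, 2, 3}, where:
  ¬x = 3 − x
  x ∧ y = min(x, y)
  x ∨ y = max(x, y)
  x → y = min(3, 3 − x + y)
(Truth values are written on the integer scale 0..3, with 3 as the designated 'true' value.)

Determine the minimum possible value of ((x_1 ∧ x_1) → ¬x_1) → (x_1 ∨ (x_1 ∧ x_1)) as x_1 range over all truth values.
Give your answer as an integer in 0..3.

0

Take x_1 = 0:
x_1 ∧ x_1 = 0 ∧ 0 = 0
¬x_1 = ¬0 = 3
(x_1 ∧ x_1) → ¬x_1 = 0 → 3 = 3
x_1 ∧ x_1 = 0 ∧ 0 = 0
x_1 ∨ (x_1 ∧ x_1) = 0 ∨ 0 = 0
((x_1 ∧ x_1) → ¬x_1) → (x_1 ∨ (x_1 ∧ x_1)) = 3 → 0 = 0
No assignment yields a value below 0, so this is the minimum.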